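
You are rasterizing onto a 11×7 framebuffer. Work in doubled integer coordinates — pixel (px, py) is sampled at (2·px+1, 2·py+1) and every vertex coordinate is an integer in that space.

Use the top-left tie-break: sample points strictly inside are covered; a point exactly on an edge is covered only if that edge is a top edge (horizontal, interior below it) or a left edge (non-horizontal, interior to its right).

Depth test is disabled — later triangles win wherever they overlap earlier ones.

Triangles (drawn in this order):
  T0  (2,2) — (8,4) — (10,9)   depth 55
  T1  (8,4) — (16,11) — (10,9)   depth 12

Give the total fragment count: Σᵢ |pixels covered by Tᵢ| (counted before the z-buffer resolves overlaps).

T0:
  2·area = 26
  edge (2, 2)→(8, 4): d=(6,2) right/bottom  bias=-1
  edge (8, 4)→(10, 9): d=(2,5) right/bottom  bias=-1
  edge (10, 9)→(2, 2): d=(-8,-7) top-left  bias=+0
    (2,1)@(5, 3): e=[0,13,13] → ·  [on edge]
    (3,2)@(7, 5): e=[8,7,11] → #
    (4,2)@(9, 5): e=[4,-3,25] → ·
    (5,2)@(11, 5): e=[0,-13,39] → ·  [on edge]
    (3,3)@(7, 7): e=[20,11,-5] → ·
    (4,3)@(9, 7): e=[16,1,9] → #
    (5,3)@(11, 7): e=[12,-9,23] → ·
    (8,3)@(17, 7): e=[0,-39,65] → ·  [on edge]
    (4,4)@(9, 9): e=[28,5,-7] → ·
  covered (2 px):
    · · · · · · · · · · ·
    · · · · · · · · · · ·
    · · · # · · · · · · ·
    · · · · # · · · · · ·
    · · · · · · · · · · ·
    · · · · · · · · · · ·
    · · · · · · · · · · ·
T1:
  2·area = 26
  edge (8, 4)→(16, 11): d=(8,7) right/bottom  bias=-1
  edge (16, 11)→(10, 9): d=(-6,-2) top-left  bias=+0
  edge (10, 9)→(8, 4): d=(-2,-5) top-left  bias=+0
    (4,2)@(9, 5): e=[1,22,3] → #
    (5,2)@(11, 5): e=[-13,26,13] → ·
    (4,3)@(9, 7): e=[17,10,-1] → ·
    (5,3)@(11, 7): e=[3,14,9] → #
    (6,3)@(13, 7): e=[-11,18,19] → ·
    (5,4)@(11, 9): e=[19,2,5] → #
    (6,4)@(13, 9): e=[5,6,15] → #
    (7,4)@(15, 9): e=[-9,10,25] → ·
    (5,5)@(11, 11): e=[35,-10,1] → ·
    (6,5)@(13, 11): e=[21,-6,11] → ·
  covered (4 px):
    · · · · · · · · · · ·
    · · · · · · · · · · ·
    · · · · # · · · · · ·
    · · · · · # · · · · ·
    · · · · · # # · · · ·
    · · · · · · · · · · ·
    · · · · · · · · · · ·

Result: 6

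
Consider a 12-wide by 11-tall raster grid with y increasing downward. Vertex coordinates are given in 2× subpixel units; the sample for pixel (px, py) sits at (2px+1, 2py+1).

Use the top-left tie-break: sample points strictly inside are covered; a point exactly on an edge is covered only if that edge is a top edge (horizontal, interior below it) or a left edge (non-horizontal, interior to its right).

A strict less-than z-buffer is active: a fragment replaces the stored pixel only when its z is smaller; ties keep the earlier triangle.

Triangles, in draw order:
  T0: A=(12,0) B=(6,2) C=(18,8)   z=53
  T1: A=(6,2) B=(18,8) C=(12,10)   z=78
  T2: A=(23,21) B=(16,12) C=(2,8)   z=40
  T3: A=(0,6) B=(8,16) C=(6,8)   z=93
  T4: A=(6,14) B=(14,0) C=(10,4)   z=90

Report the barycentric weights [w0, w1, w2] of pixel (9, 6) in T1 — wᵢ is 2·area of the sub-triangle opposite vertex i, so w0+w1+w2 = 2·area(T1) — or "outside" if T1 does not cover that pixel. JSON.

T0:
  2·area = 60  (B↔C swapped to make it positive)
  edge (12, 0)→(18, 8): d=(6,8) right/bottom  bias=-1
  edge (18, 8)→(6, 2): d=(-12,-6) top-left  bias=+0
  edge (6, 2)→(12, 0): d=(6,-2) top-left  bias=+0
    (4,0)@(9, 1): e=[30,30,0] → #  [on edge]
    (5,0)@(11, 1): e=[14,42,4] → #
    (6,0)@(13, 1): e=[-2,54,8] → ·
    (1,1)@(3, 3): e=[90,-30,0] → ·  [on edge]
    (4,1)@(9, 3): e=[42,6,12] → #
    (6,1)@(13, 3): e=[10,30,20] → #
    (7,1)@(15, 3): e=[-6,42,24] → ·
    (4,2)@(9, 5): e=[54,-18,24] → ·
    (5,2)@(11, 5): e=[38,-6,28] → ·
    (6,2)@(13, 5): e=[22,6,32] → #
    (7,2)@(15, 5): e=[6,18,36] → #
    (8,2)@(17, 5): e=[-10,30,40] → ·
  covered (8 px):
    · · · · # # · · · · · ·
    · · · · # # # · · · · ·
    · · · · · · # # · · · ·
    · · · · · · · · # · · ·
    · · · · · · · · · · · ·
    · · · · · · · · · · · ·
    · · · · · · · · · · · ·
    · · · · · · · · · · · ·
    · · · · · · · · · · · ·
    · · · · · · · · · · · ·
    · · · · · · · · · · · ·
T1:
  2·area = 60
  edge (6, 2)→(18, 8): d=(12,6) right/bottom  bias=-1
  edge (18, 8)→(12, 10): d=(-6,2) right/bottom  bias=-1
  edge (12, 10)→(6, 2): d=(-6,-8) top-left  bias=+0
    (3,1)@(7, 3): e=[6,52,2] → #
    (4,1)@(9, 3): e=[-6,48,18] → ·
    (3,2)@(7, 5): e=[30,40,-10] → ·
    (4,2)@(9, 5): e=[18,36,6] → #
    (5,2)@(11, 5): e=[6,32,22] → #
    (6,2)@(13, 5): e=[-6,28,38] → ·
    (4,3)@(9, 7): e=[42,24,-6] → ·
    (5,3)@(11, 7): e=[30,20,10] → #
    (6,3)@(13, 7): e=[18,16,26] → #
    (7,3)@(15, 7): e=[6,12,42] → #
    (8,3)@(17, 7): e=[-6,8,58] → ·
    (10,3)@(21, 7): e=[-30,0,90] → ·  [on edge]
    (7,4)@(15, 9): e=[30,0,30] → ·  [on edge]
    (4,5)@(9, 11): e=[90,0,-30] → ·  [on edge]
    (1,6)@(3, 13): e=[150,0,-90] → ·  [on edge]
  covered (7 px):
    · · · · · · · · · · · ·
    · · · # · · · · · · · ·
    · · · · # # · · · · · ·
    · · · · · # # # · · · ·
    · · · · · · # · · · · ·
    · · · · · · · · · · · ·
    · · · · · · · · · · · ·
    · · · · · · · · · · · ·
    · · · · · · · · · · · ·
    · · · · · · · · · · · ·
    · · · · · · · · · · · ·
T2:
  2·area = 98  (B↔C swapped to make it positive)
  edge (23, 21)→(2, 8): d=(-21,-13) top-left  bias=+0
  edge (2, 8)→(16, 12): d=(14,4) right/bottom  bias=-1
  edge (16, 12)→(23, 21): d=(7,9) right/bottom  bias=-1
    (4,1)@(9, 3): e=[196,-98,0] → ·  [on edge]
    (2,4)@(5, 9): e=[18,2,78] → #
    (3,4)@(7, 9): e=[44,-6,60] → ·
    (2,5)@(5, 11): e=[-24,30,92] → ·
    (3,5)@(7, 11): e=[2,22,74] → #
    (4,5)@(9, 11): e=[28,14,56] → #
    (5,5)@(11, 11): e=[54,6,38] → #
    (6,5)@(13, 11): e=[80,-2,20] → ·
    (3,6)@(7, 13): e=[-40,50,88] → ·
    (4,6)@(9, 13): e=[-14,42,70] → ·
    (5,6)@(11, 13): e=[12,34,52] → #
    (6,6)@(13, 13): e=[38,26,34] → #
    (11,10)@(23, 21): e=[0,98,0] → ·  [on edge]
  covered (12 px):
    · · · · · · · · · · · ·
    · · · · · · · · · · · ·
    · · · · · · · · · · · ·
    · · · · · · · · · · · ·
    · · # · · · · · · · · ·
    · · · # # # · · · · · ·
    · · · · · # # # · · · ·
    · · · · · · · # # · · ·
    · · · · · · · · # # · ·
    · · · · · · · · · · # ·
    · · · · · · · · · · · ·
T3:
  2·area = 44  (B↔C swapped to make it positive)
  edge (0, 6)→(6, 8): d=(6,2) right/bottom  bias=-1
  edge (6, 8)→(8, 16): d=(2,8) right/bottom  bias=-1
  edge (8, 16)→(0, 6): d=(-8,-10) top-left  bias=+0
    (0,3)@(1, 7): e=[4,38,2] → #
    (1,3)@(3, 7): e=[0,22,22] → ·  [on edge]
    (0,4)@(1, 9): e=[16,42,-14] → ·
    (1,4)@(3, 9): e=[12,26,6] → #
    (2,4)@(5, 9): e=[8,10,26] → #
    (3,4)@(7, 9): e=[4,-6,46] → ·
    (4,4)@(9, 9): e=[0,-22,66] → ·  [on edge]
    (1,5)@(3, 11): e=[24,30,-10] → ·
    (2,5)@(5, 11): e=[20,14,10] → #
    (3,5)@(7, 11): e=[16,-2,30] → ·
    (7,5)@(15, 11): e=[0,-66,110] → ·  [on edge]
    (2,6)@(5, 13): e=[32,18,-6] → ·
    (10,6)@(21, 13): e=[0,-110,154] → ·  [on edge]
  covered (5 px):
    · · · · · · · · · · · ·
    · · · · · · · · · · · ·
    · · · · · · · · · · · ·
    # · · · · · · · · · · ·
    · # # · · · · · · · · ·
    · · # · · · · · · · · ·
    · · · # · · · · · · · ·
    · · · · · · · · · · · ·
    · · · · · · · · · · · ·
    · · · · · · · · · · · ·
    · · · · · · · · · · · ·
T4:
  2·area = 24  (B↔C swapped to make it positive)
  edge (6, 14)→(10, 4): d=(4,-10) top-left  bias=+0
  edge (10, 4)→(14, 0): d=(4,-4) top-left  bias=+0
  edge (14, 0)→(6, 14): d=(-8,14) right/bottom  bias=-1
    (6,0)@(13, 1): e=[18,0,6] → #  [on edge]
    (7,0)@(15, 1): e=[38,8,-22] → ·
    (5,1)@(11, 3): e=[6,0,18] → #  [on edge]
    (6,1)@(13, 3): e=[26,8,-10] → ·
    (4,2)@(9, 5): e=[-6,0,30] → ·  [on edge]
    (5,2)@(11, 5): e=[14,8,2] → #
    (6,2)@(13, 5): e=[34,16,-26] → ·
    (3,3)@(7, 7): e=[-18,0,42] → ·  [on edge]
    (4,3)@(9, 7): e=[2,8,14] → #
    (5,3)@(11, 7): e=[22,16,-14] → ·
    (2,4)@(5, 9): e=[-30,0,54] → ·  [on edge]
    (4,4)@(9, 9): e=[10,16,-2] → ·
    (1,5)@(3, 11): e=[-42,0,66] → ·  [on edge]
    (0,6)@(1, 13): e=[-54,0,78] → ·  [on edge]
  covered (4 px):
    · · · · · · # · · · · ·
    · · · · · # · · · · · ·
    · · · · · # · · · · · ·
    · · · · # · · · · · · ·
    · · · · · · · · · · · ·
    · · · · · · · · · · · ·
    · · · · · · · · · · · ·
    · · · · · · · · · · · ·
    · · · · · · · · · · · ·
    · · · · · · · · · · · ·
    · · · · · · · · · · · ·

Result: "outside"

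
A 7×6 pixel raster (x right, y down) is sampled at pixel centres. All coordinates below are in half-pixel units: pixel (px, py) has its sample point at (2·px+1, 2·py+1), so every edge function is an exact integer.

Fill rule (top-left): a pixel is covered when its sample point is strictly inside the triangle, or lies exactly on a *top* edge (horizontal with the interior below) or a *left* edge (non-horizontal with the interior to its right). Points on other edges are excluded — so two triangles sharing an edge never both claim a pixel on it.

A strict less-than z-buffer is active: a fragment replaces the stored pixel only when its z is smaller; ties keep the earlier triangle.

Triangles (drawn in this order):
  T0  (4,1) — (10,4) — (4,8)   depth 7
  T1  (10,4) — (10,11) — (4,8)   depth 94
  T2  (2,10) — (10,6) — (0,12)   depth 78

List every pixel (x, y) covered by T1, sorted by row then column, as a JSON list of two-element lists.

T0:
  2·area = 42
  edge (4, 1)→(10, 4): d=(6,3) right/bottom  bias=-1
  edge (10, 4)→(4, 8): d=(-6,4) right/bottom  bias=-1
  edge (4, 8)→(4, 1): d=(0,-7) top-left  bias=+0
    (2,1)@(5, 3): e=[9,26,7] → █
    (3,1)@(7, 3): e=[3,18,21] → █
    (4,1)@(9, 3): e=[-3,10,35] → ·
    (2,2)@(5, 5): e=[21,14,7] → █
    (4,2)@(9, 5): e=[9,-2,35] → ·
    (2,3)@(5, 7): e=[33,2,7] → █
    (3,3)@(7, 7): e=[27,-6,21] → ·
    (2,4)@(5, 9): e=[45,-10,7] → ·
  covered (5 px):
    · · · · · · ·
    · · █ █ · · ·
    · · █ █ · · ·
    · · █ · · · ·
    · · · · · · ·
    · · · · · · ·
T1:
  2·area = 42
  edge (10, 4)→(10, 11): d=(0,7) right/bottom  bias=-1
  edge (10, 11)→(4, 8): d=(-6,-3) top-left  bias=+0
  edge (4, 8)→(10, 4): d=(6,-4) top-left  bias=+0
    (4,2)@(9, 5): e=[7,33,2] → █
    (5,2)@(11, 5): e=[-7,39,10] → ·
    (3,3)@(7, 7): e=[21,15,6] → █
    (5,3)@(11, 7): e=[-7,27,22] → ·
    (3,4)@(7, 9): e=[21,3,18] → █
    (5,4)@(11, 9): e=[-7,15,34] → ·
    (3,5)@(7, 11): e=[21,-9,30] → ·
    (4,5)@(9, 11): e=[7,-3,38] → ·
  covered (5 px):
    · · · · · · ·
    · · · · · · ·
    · · · · █ · ·
    · · · █ █ · ·
    · · · █ █ · ·
    · · · · · · ·
T2:
  2·area = 8
  edge (2, 10)→(10, 6): d=(8,-4) top-left  bias=+0
  edge (10, 6)→(0, 12): d=(-10,6) right/bottom  bias=-1
  edge (0, 12)→(2, 10): d=(2,-2) top-left  bias=+0
    (5,0)@(11, 1): e=[-36,44,0] → ·  [on edge]
    (4,1)@(9, 3): e=[-28,36,0] → ·  [on edge]
    (3,2)@(7, 5): e=[-20,28,0] → ·  [on edge]
    (2,3)@(5, 7): e=[-12,20,0] → ·  [on edge]
    (1,4)@(3, 9): e=[-4,12,0] → ·  [on edge]
    (2,4)@(5, 9): e=[4,0,4] → ·  [on edge]
    (0,5)@(1, 11): e=[4,4,0] → █  [on edge]
    (1,5)@(3, 11): e=[12,-8,4] → ·
  covered (1 px):
    · · · · · · ·
    · · · · · · ·
    · · · · · · ·
    · · · · · · ·
    · · · · · · ·
    █ · · · · · ·

Final: [[4,2],[3,3],[4,3],[3,4],[4,4]]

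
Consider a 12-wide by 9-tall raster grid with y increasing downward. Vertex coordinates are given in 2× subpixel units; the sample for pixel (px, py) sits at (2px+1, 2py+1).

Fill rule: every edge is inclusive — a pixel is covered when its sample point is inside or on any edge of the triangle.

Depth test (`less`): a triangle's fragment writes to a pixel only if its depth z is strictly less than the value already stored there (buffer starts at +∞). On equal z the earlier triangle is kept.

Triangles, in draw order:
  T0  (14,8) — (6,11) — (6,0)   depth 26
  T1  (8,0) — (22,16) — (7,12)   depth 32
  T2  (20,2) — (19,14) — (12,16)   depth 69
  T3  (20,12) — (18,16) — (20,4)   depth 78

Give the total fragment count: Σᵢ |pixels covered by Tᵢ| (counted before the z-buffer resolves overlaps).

T0:
  2·area = 88
  edge (14, 8)→(6, 11): d=(-8,3) inclusive
  edge (6, 11)→(6, 0): d=(0,-11) inclusive
  edge (6, 0)→(14, 8): d=(8,8) inclusive
    (3,0)@(7, 1): e=[77,11,0] → #  [on edge]
    (4,0)@(9, 1): e=[71,33,-16] → ·
    (3,1)@(7, 3): e=[61,11,16] → #
    (4,1)@(9, 3): e=[55,33,0] → #  [on edge]
    (5,1)@(11, 3): e=[49,55,-16] → ·
    (3,2)@(7, 5): e=[45,11,32] → #
    (5,2)@(11, 5): e=[33,55,0] → #  [on edge]
    (6,2)@(13, 5): e=[27,77,-16] → ·
    (3,3)@(7, 7): e=[29,11,48] → #
    (6,3)@(13, 7): e=[11,77,0] → #  [on edge]
    (7,3)@(15, 7): e=[5,99,-16] → ·
    (3,4)@(7, 9): e=[13,11,64] → #
    (7,4)@(15, 9): e=[-11,99,0] → ·  [on edge]
    (8,5)@(17, 11): e=[-33,121,0] → ·  [on edge]
    (9,6)@(19, 13): e=[-55,143,0] → ·  [on edge]
    (10,7)@(21, 15): e=[-77,165,0] → ·  [on edge]
    (11,8)@(23, 17): e=[-99,187,0] → ·  [on edge]
  covered (13 px):
    · · · # · · · · · · · ·
    · · · # # · · · · · · ·
    · · · # # # · · · · · ·
    · · · # # # # · · · · ·
    · · · # # # · · · · · ·
    · · · · · · · · · · · ·
    · · · · · · · · · · · ·
    · · · · · · · · · · · ·
    · · · · · · · · · · · ·
T1:
  2·area = 184
  edge (8, 0)→(22, 16): d=(14,16) inclusive
  edge (22, 16)→(7, 12): d=(-15,-4) inclusive
  edge (7, 12)→(8, 0): d=(1,-12) inclusive
    (4,1)@(9, 3): e=[26,143,15] → #
    (5,1)@(11, 3): e=[-6,151,39] → ·
    (4,2)@(9, 5): e=[54,113,17] → #
    (5,2)@(11, 5): e=[22,121,41] → #
    (6,2)@(13, 5): e=[-10,129,65] → ·
    (4,3)@(9, 7): e=[82,83,19] → #
    (6,3)@(13, 7): e=[18,99,67] → #
    (7,3)@(15, 7): e=[-14,107,91] → ·
    (4,4)@(9, 9): e=[110,53,21] → #
    (7,4)@(15, 9): e=[14,77,93] → #
    (8,4)@(17, 9): e=[-18,85,117] → ·
    (4,5)@(9, 11): e=[138,23,23] → #
  covered (22 px):
    · · · · · · · · · · · ·
    · · · · # · · · · · · ·
    · · · · # # · · · · · ·
    · · · · # # # · · · · ·
    · · · · # # # # · · · ·
    · · · · # # # # # · · ·
    · · · · · # # # # # · ·
    · · · · · · · · · # # ·
    · · · · · · · · · · · ·
T2:
  2·area = 82
  edge (20, 2)→(19, 14): d=(-1,12) inclusive
  edge (19, 14)→(12, 16): d=(-7,2) inclusive
  edge (12, 16)→(20, 2): d=(8,-14) inclusive
    (9,2)@(19, 5): e=[9,63,10] → #
    (10,2)@(21, 5): e=[-15,59,38] → ·
    (9,3)@(19, 7): e=[7,49,26] → #
    (10,3)@(21, 7): e=[-17,45,54] → ·
    (8,4)@(17, 9): e=[29,39,14] → #
    (10,4)@(21, 9): e=[-19,31,70] → ·
    (7,5)@(15, 11): e=[51,29,2] → #
    (10,5)@(21, 11): e=[-21,17,86] → ·
    (7,6)@(15, 13): e=[49,15,18] → #
    (10,6)@(21, 13): e=[-23,3,102] → ·
    (6,7)@(13, 15): e=[71,5,6] → #
    (8,7)@(17, 15): e=[23,-3,62] → ·
  covered (12 px):
    · · · · · · · · · · · ·
    · · · · · · · · · · · ·
    · · · · · · · · · # · ·
    · · · · · · · · · # · ·
    · · · · · · · · # # · ·
    · · · · · · · # # # · ·
    · · · · · · · # # # · ·
    · · · · · · # # · · · ·
    · · · · · · · · · · · ·
T3:
  2·area = 16
  edge (20, 12)→(18, 16): d=(-2,4) inclusive
  edge (18, 16)→(20, 4): d=(2,-12) inclusive
  edge (20, 4)→(20, 12): d=(0,8) inclusive
    (9,5)@(19, 11): e=[6,2,8] → #
    (10,5)@(21, 11): e=[-2,26,-8] → ·
    (9,6)@(19, 13): e=[2,6,8] → #
    (10,6)@(21, 13): e=[-6,30,-8] → ·
    (9,7)@(19, 15): e=[-2,10,8] → ·
  covered (2 px):
    · · · · · · · · · · · ·
    · · · · · · · · · · · ·
    · · · · · · · · · · · ·
    · · · · · · · · · · · ·
    · · · · · · · · · · · ·
    · · · · · · · · · # · ·
    · · · · · · · · · # · ·
    · · · · · · · · · · · ·
    · · · · · · · · · · · ·

Final: 49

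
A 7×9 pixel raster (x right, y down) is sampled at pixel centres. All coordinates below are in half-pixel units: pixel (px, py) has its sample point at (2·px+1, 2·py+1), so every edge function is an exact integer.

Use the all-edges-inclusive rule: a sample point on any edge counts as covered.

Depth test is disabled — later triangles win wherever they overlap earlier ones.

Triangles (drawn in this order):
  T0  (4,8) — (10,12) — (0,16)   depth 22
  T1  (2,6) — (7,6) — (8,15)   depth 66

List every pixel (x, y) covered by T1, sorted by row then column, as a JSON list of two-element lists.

T0:
  2·area = 64
  edge (4, 8)→(10, 12): d=(6,4) inclusive
  edge (10, 12)→(0, 16): d=(-10,4) inclusive
  edge (0, 16)→(4, 8): d=(4,-8) inclusive
    (2,4)@(5, 9): e=[2,50,12] → █
    (3,4)@(7, 9): e=[-6,42,28] → ·
    (1,5)@(3, 11): e=[22,38,4] → █
    (3,5)@(7, 11): e=[6,22,36] → █
    (4,5)@(9, 11): e=[-2,14,52] → ·
    (1,6)@(3, 13): e=[34,18,12] → █
    (4,6)@(9, 13): e=[10,-6,60] → ·
    (0,7)@(1, 15): e=[54,6,4] → █
    (1,7)@(3, 15): e=[46,-2,20] → ·
    (2,7)@(5, 15): e=[38,-10,36] → ·
    (3,7)@(7, 15): e=[30,-18,52] → ·
    (0,8)@(1, 17): e=[66,-14,12] → ·
  covered (8 px):
    · · · · · · ·
    · · · · · · ·
    · · · · · · ·
    · · · · · · ·
    · · █ · · · ·
    · █ █ █ · · ·
    · █ █ █ · · ·
    █ · · · · · ·
    · · · · · · ·
T1:
  2·area = 45
  edge (2, 6)→(7, 6): d=(5,0) inclusive
  edge (7, 6)→(8, 15): d=(1,9) inclusive
  edge (8, 15)→(2, 6): d=(-6,-9) inclusive
    (1,3)@(3, 7): e=[5,37,3] → █
    (2,3)@(5, 7): e=[5,19,21] → █
    (3,3)@(7, 7): e=[5,1,39] → █
    (4,3)@(9, 7): e=[5,-17,57] → ·
    (1,4)@(3, 9): e=[15,39,-9] → ·
    (2,4)@(5, 9): e=[15,21,9] → █
    (4,4)@(9, 9): e=[15,-15,45] → ·
    (2,5)@(5, 11): e=[25,23,-3] → ·
    (3,5)@(7, 11): e=[25,5,15] → █
    (4,5)@(9, 11): e=[25,-13,33] → ·
    (3,6)@(7, 13): e=[35,7,3] → █
    (4,6)@(9, 13): e=[35,-11,21] → ·
  covered (7 px):
    · · · · · · ·
    · · · · · · ·
    · · · · · · ·
    · █ █ █ · · ·
    · · █ █ · · ·
    · · · █ · · ·
    · · · █ · · ·
    · · · · · · ·
    · · · · · · ·

Answer: [[1,3],[2,3],[3,3],[2,4],[3,4],[3,5],[3,6]]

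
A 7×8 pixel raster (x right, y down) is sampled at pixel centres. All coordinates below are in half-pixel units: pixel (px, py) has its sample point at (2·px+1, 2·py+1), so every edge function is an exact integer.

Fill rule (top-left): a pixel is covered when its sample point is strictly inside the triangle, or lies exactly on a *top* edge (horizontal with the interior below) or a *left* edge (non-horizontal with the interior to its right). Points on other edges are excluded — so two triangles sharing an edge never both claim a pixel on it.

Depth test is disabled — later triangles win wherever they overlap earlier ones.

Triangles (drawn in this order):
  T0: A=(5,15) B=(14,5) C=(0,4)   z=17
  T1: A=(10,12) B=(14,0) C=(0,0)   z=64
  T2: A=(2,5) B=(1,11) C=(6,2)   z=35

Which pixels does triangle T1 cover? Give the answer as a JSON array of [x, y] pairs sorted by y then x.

T0:
  2·area = 149  (B↔C swapped to make it positive)
  edge (5, 15)→(0, 4): d=(-5,-11) top-left  bias=+0
  edge (0, 4)→(14, 5): d=(14,1) right/bottom  bias=-1
  edge (14, 5)→(5, 15): d=(-9,10) right/bottom  bias=-1
    (0,2)@(1, 5): e=[6,13,130] → █
    (1,2)@(3, 5): e=[28,11,110] → █
    (2,2)@(5, 5): e=[50,9,90] → █
    (3,2)@(7, 5): e=[72,7,70] → █
    (4,2)@(9, 5): e=[94,5,50] → █
    (5,2)@(11, 5): e=[116,3,30] → █
    (6,2)@(13, 5): e=[138,1,10] → █
    (0,3)@(1, 7): e=[-4,41,112] → ·
    (1,3)@(3, 7): e=[18,39,92] → █
    (6,3)@(13, 7): e=[128,29,-8] → ·
    (1,4)@(3, 9): e=[8,67,74] → █
    (5,4)@(11, 9): e=[96,59,-6] → ·
    (2,7)@(5, 15): e=[0,149,0] → ·  [on edge]
  covered (19 px):
    · · · · · · ·
    · · · · · · ·
    █ █ █ █ █ █ █
    · █ █ █ █ █ ·
    · █ █ █ █ · ·
    · · █ █ · · ·
    · · █ · · · ·
    · · · · · · ·
T1:
  2·area = 168  (B↔C swapped to make it positive)
  edge (10, 12)→(0, 0): d=(-10,-12) top-left  bias=+0
  edge (0, 0)→(14, 0): d=(14,0) top-left  bias=+0
  edge (14, 0)→(10, 12): d=(-4,12) right/bottom  bias=-1
    (0,0)@(1, 1): e=[2,14,152] → █
    (1,0)@(3, 1): e=[26,14,128] → █
    (2,0)@(5, 1): e=[50,14,104] → █
    (3,0)@(7, 1): e=[74,14,80] → █
    (4,0)@(9, 1): e=[98,14,56] → █
    (5,0)@(11, 1): e=[122,14,32] → █
    (6,0)@(13, 1): e=[146,14,8] → █
    (0,1)@(1, 3): e=[-18,42,144] → ·
    (1,1)@(3, 3): e=[6,42,120] → █
    (6,1)@(13, 3): e=[126,42,0] → ·  [on edge]
    (1,2)@(3, 5): e=[-14,70,112] → ·
    (2,2)@(5, 5): e=[10,70,88] → █
    (5,4)@(11, 9): e=[42,126,0] → ·  [on edge]
    (4,7)@(9, 15): e=[-42,210,0] → ·  [on edge]
  covered (20 px):
    █ █ █ █ █ █ █
    · █ █ █ █ █ ·
    · · █ █ █ █ ·
    · · · █ █ █ ·
    · · · · █ · ·
    · · · · · · ·
    · · · · · · ·
    · · · · · · ·
T2:
  2·area = 21  (B↔C swapped to make it positive)
  edge (2, 5)→(6, 2): d=(4,-3) top-left  bias=+0
  edge (6, 2)→(1, 11): d=(-5,9) right/bottom  bias=-1
  edge (1, 11)→(2, 5): d=(1,-6) top-left  bias=+0
    (2,1)@(5, 3): e=[1,4,16] → █
    (3,1)@(7, 3): e=[7,-14,28] → ·
    (1,2)@(3, 5): e=[3,12,6] → █
    (2,2)@(5, 5): e=[9,-6,18] → ·
    (1,3)@(3, 7): e=[11,2,8] → █
    (2,3)@(5, 7): e=[17,-16,20] → ·
    (1,4)@(3, 9): e=[19,-8,10] → ·
    (0,5)@(1, 11): e=[21,0,0] → ·  [on edge]
  covered (3 px):
    · · · · · · ·
    · · █ · · · ·
    · █ · · · · ·
    · █ · · · · ·
    · · · · · · ·
    · · · · · · ·
    · · · · · · ·
    · · · · · · ·

Answer: [[0,0],[1,0],[2,0],[3,0],[4,0],[5,0],[6,0],[1,1],[2,1],[3,1],[4,1],[5,1],[2,2],[3,2],[4,2],[5,2],[3,3],[4,3],[5,3],[4,4]]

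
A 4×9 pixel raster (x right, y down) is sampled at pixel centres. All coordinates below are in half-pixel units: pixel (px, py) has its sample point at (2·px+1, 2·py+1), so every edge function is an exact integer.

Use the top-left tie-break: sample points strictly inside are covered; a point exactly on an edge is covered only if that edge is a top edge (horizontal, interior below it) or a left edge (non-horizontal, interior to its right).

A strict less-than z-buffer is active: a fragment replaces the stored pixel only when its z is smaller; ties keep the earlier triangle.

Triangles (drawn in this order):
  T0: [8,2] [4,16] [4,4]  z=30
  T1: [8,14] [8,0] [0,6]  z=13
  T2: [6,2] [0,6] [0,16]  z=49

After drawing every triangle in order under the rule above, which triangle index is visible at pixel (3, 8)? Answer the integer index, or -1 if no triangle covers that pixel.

T0:
  2·area = 48
  edge (8, 2)→(4, 16): d=(-4,14) right/bottom  bias=-1
  edge (4, 16)→(4, 4): d=(0,-12) top-left  bias=+0
  edge (4, 4)→(8, 2): d=(4,-2) top-left  bias=+0
    (3,1)@(7, 3): e=[10,36,2] → █
    (2,2)@(5, 5): e=[30,12,6] → █
    (2,3)@(5, 7): e=[22,12,14] → █
    (3,3)@(7, 7): e=[-6,36,18] → ·
    (2,4)@(5, 9): e=[14,12,22] → █
    (3,4)@(7, 9): e=[-14,36,26] → ·
    (2,5)@(5, 11): e=[6,12,30] → █
    (3,5)@(7, 11): e=[-22,36,34] → ·
    (2,6)@(5, 13): e=[-2,12,38] → ·
  covered (6 px):
    · · · ·
    · · · █
    · · █ █
    · · █ ·
    · · █ ·
    · · █ ·
    · · · ·
    · · · ·
    · · · ·
T1:
  2·area = 112  (B↔C swapped to make it positive)
  edge (8, 14)→(0, 6): d=(-8,-8) top-left  bias=+0
  edge (0, 6)→(8, 0): d=(8,-6) top-left  bias=+0
  edge (8, 0)→(8, 14): d=(0,14) right/bottom  bias=-1
    (3,0)@(7, 1): e=[96,2,14] → █
    (2,1)@(5, 3): e=[64,6,42] → █
    (1,2)@(3, 5): e=[32,10,70] → █
    (0,3)@(1, 7): e=[0,14,98] → █  [on edge]
    (0,4)@(1, 9): e=[-16,30,98] → ·
    (1,4)@(3, 9): e=[0,42,70] → █  [on edge]
    (1,5)@(3, 11): e=[-16,58,70] → ·
    (2,5)@(5, 11): e=[0,70,42] → █  [on edge]
    (2,6)@(5, 13): e=[-16,86,42] → ·
    (3,6)@(7, 13): e=[0,98,14] → █  [on edge]
    (3,7)@(7, 15): e=[-16,114,14] → ·
  covered (16 px):
    · · · █
    · · █ █
    · █ █ █
    █ █ █ █
    · █ █ █
    · · █ █
    · · · █
    · · · ·
    · · · ·
T2:
  2·area = 60  (B↔C swapped to make it positive)
  edge (6, 2)→(0, 16): d=(-6,14) right/bottom  bias=-1
  edge (0, 16)→(0, 6): d=(0,-10) top-left  bias=+0
  edge (0, 6)→(6, 2): d=(6,-4) top-left  bias=+0
    (2,1)@(5, 3): e=[8,50,2] → █
    (3,1)@(7, 3): e=[-20,70,10] → ·
    (1,2)@(3, 5): e=[24,30,6] → █
    (2,2)@(5, 5): e=[-4,50,14] → ·
    (0,3)@(1, 7): e=[40,10,10] → █
    (2,3)@(5, 7): e=[-16,50,26] → ·
    (0,4)@(1, 9): e=[28,10,22] → █
    (1,4)@(3, 9): e=[0,30,30] → ·  [on edge]
    (0,5)@(1, 11): e=[16,10,34] → █
    (1,5)@(3, 11): e=[-12,30,42] → ·
    (0,6)@(1, 13): e=[4,10,46] → █
    (1,6)@(3, 13): e=[-24,30,54] → ·
  covered (7 px):
    · · · ·
    · · █ ·
    · █ · ·
    █ █ · ·
    █ · · ·
    █ · · ·
    █ · · ·
    · · · ·
    · · · ·

Z-buffer (winner per pixel, '.' = empty):
  . . . 1
  . . 1 1
  . 1 1 1
  1 1 1 1
  2 1 1 1
  2 . 1 1
  2 . . 1
  . . . .
  . . . .

Final: -1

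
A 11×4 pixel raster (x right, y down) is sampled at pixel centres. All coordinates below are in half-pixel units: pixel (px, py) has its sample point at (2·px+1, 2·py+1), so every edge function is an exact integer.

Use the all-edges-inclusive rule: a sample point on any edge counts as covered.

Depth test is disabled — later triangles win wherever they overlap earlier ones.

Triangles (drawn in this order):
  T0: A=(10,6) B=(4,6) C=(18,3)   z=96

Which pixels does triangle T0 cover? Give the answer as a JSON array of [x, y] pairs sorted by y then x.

T0:
  2·area = 18
  edge (10, 6)→(4, 6): d=(-6,0) inclusive
  edge (4, 6)→(18, 3): d=(14,-3) inclusive
  edge (18, 3)→(10, 6): d=(-8,3) inclusive
    (4,2)@(9, 5): e=[6,1,11] → █
    (5,2)@(11, 5): e=[6,7,5] → █
    (6,2)@(13, 5): e=[6,13,-1] → ·
    (4,3)@(9, 7): e=[-6,29,-5] → ·
    (5,3)@(11, 7): e=[-6,35,-11] → ·
  covered (2 px):
    · · · · · · · · · · ·
    · · · · · · · · · · ·
    · · · · █ █ · · · · ·
    · · · · · · · · · · ·

Answer: [[4,2],[5,2]]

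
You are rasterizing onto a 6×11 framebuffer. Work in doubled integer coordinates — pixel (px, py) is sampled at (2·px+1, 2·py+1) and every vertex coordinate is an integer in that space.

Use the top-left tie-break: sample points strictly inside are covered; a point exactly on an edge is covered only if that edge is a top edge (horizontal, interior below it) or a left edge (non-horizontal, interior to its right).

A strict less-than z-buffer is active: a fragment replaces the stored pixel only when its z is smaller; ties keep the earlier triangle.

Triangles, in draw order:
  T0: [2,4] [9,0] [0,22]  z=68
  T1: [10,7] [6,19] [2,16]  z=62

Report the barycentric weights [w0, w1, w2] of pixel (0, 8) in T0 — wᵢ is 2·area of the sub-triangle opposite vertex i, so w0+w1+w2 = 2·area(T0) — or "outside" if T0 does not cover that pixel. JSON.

T0:
  2·area = 118
  edge (2, 4)→(9, 0): d=(7,-4) top-left  bias=+0
  edge (9, 0)→(0, 22): d=(-9,22) right/bottom  bias=-1
  edge (0, 22)→(2, 4): d=(2,-18) top-left  bias=+0
    (2,1)@(5, 3): e=[5,61,52] → █
    (3,1)@(7, 3): e=[13,17,88] → █
    (4,1)@(9, 3): e=[21,-27,124] → ·
    (1,2)@(3, 5): e=[11,87,20] → █
    (3,2)@(7, 5): e=[27,-1,92] → ·
    (1,3)@(3, 7): e=[25,69,24] → █
    (3,3)@(7, 7): e=[41,-19,96] → ·
    (1,4)@(3, 9): e=[39,51,28] → █
    (3,4)@(7, 9): e=[55,-37,100] → ·
    (1,5)@(3, 11): e=[53,33,32] → █
    (2,5)@(5, 11): e=[61,-11,68] → ·
    (0,6)@(1, 13): e=[59,59,0] → █  [on edge]
  covered (14 px):
    · · · · · ·
    · · █ █ · ·
    · █ █ · · ·
    · █ █ · · ·
    · █ █ · · ·
    · █ · · · ·
    █ █ · · · ·
    █ · · · · ·
    █ · · · · ·
    █ · · · · ·
    · · · · · ·
T1:
  2·area = 60
  edge (10, 7)→(6, 19): d=(-4,12) right/bottom  bias=-1
  edge (6, 19)→(2, 16): d=(-4,-3) top-left  bias=+0
  edge (2, 16)→(10, 7): d=(8,-9) top-left  bias=+0
    (4,4)@(9, 9): e=[4,49,7] → █
    (5,4)@(11, 9): e=[-20,55,25] → ·
    (3,5)@(7, 11): e=[20,35,5] → █
    (4,5)@(9, 11): e=[-4,41,23] → ·
    (2,6)@(5, 13): e=[36,21,3] → █
    (4,6)@(9, 13): e=[-12,33,39] → ·
    (1,7)@(3, 15): e=[52,7,1] → █
    (4,7)@(9, 15): e=[-20,25,55] → ·
    (1,8)@(3, 17): e=[44,-1,17] → ·
    (2,8)@(5, 17): e=[20,5,35] → █
    (3,8)@(7, 17): e=[-4,11,53] → ·
    (2,9)@(5, 19): e=[12,-3,51] → ·
  covered (8 px):
    · · · · · ·
    · · · · · ·
    · · · · · ·
    · · · · · ·
    · · · · █ ·
    · · · █ · ·
    · · █ █ · ·
    · █ █ █ · ·
    · · █ · · ·
    · · · · · ·
    · · · · · ·

Result: [23,8,87]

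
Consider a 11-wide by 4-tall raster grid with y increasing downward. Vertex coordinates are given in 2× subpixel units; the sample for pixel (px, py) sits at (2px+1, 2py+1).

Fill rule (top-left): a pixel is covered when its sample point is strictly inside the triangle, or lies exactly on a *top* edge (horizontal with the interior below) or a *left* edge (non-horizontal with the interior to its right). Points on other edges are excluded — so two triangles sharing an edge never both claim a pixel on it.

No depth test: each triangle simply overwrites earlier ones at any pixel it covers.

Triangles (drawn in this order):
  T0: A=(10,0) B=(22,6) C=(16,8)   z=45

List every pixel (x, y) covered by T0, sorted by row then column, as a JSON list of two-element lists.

T0:
  2·area = 60
  edge (10, 0)→(22, 6): d=(12,6) right/bottom  bias=-1
  edge (22, 6)→(16, 8): d=(-6,2) right/bottom  bias=-1
  edge (16, 8)→(10, 0): d=(-6,-8) top-left  bias=+0
    (5,0)@(11, 1): e=[6,52,2] → █
    (6,0)@(13, 1): e=[-6,48,18] → ·
    (5,1)@(11, 3): e=[30,40,-10] → ·
    (6,1)@(13, 3): e=[18,36,6] → █
    (7,1)@(15, 3): e=[6,32,22] → █
    (8,1)@(17, 3): e=[-6,28,38] → ·
    (6,2)@(13, 5): e=[42,24,-6] → ·
    (7,2)@(15, 5): e=[30,20,10] → █
    (8,2)@(17, 5): e=[18,16,26] → █
    (9,2)@(19, 5): e=[6,12,42] → █
    (10,2)@(21, 5): e=[-6,8,58] → ·
    (7,3)@(15, 7): e=[54,8,-2] → ·
    (9,3)@(19, 7): e=[30,0,30] → ·  [on edge]
  covered (7 px):
    · · · · · █ · · · · ·
    · · · · · · █ █ · · ·
    · · · · · · · █ █ █ ·
    · · · · · · · · █ · ·

Answer: [[5,0],[6,1],[7,1],[7,2],[8,2],[9,2],[8,3]]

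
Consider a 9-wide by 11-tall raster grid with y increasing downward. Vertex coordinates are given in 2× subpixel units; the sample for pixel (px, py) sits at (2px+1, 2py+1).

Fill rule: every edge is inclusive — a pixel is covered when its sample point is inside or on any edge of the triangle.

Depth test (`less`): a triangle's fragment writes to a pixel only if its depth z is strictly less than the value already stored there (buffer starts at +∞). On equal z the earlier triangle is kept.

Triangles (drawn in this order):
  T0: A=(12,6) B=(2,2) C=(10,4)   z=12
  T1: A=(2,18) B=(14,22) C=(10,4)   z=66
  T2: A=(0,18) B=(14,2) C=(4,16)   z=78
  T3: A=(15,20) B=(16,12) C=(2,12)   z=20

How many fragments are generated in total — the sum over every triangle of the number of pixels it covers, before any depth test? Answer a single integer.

T0:
  2·area = 12
  edge (12, 6)→(2, 2): d=(-10,-4) inclusive
  edge (2, 2)→(10, 4): d=(8,2) inclusive
  edge (10, 4)→(12, 6): d=(2,2) inclusive
    (3,0)@(7, 1): e=[30,-18,0] → ·  [on edge]
    (2,1)@(5, 3): e=[2,2,8] → #
    (3,1)@(7, 3): e=[10,-2,4] → ·
    (4,1)@(9, 3): e=[18,-6,0] → ·  [on edge]
    (2,2)@(5, 5): e=[-18,18,12] → ·
    (5,2)@(11, 5): e=[6,6,0] → #  [on edge]
    (6,2)@(13, 5): e=[14,2,-4] → ·
    (5,3)@(11, 7): e=[-14,22,4] → ·
    (6,3)@(13, 7): e=[-6,18,0] → ·  [on edge]
    (7,4)@(15, 9): e=[-18,30,0] → ·  [on edge]
    (8,5)@(17, 11): e=[-30,42,0] → ·  [on edge]
  covered (2 px):
    · · · · · · · · ·
    · · # · · · · · ·
    · · · · · # · · ·
    · · · · · · · · ·
    · · · · · · · · ·
    · · · · · · · · ·
    · · · · · · · · ·
    · · · · · · · · ·
    · · · · · · · · ·
    · · · · · · · · ·
    · · · · · · · · ·
T1:
  2·area = 200  (B↔C swapped to make it positive)
  edge (2, 18)→(10, 4): d=(8,-14) inclusive
  edge (10, 4)→(14, 22): d=(4,18) inclusive
  edge (14, 22)→(2, 18): d=(-12,-4) inclusive
    (4,3)@(9, 7): e=[10,30,160] → #
    (5,3)@(11, 7): e=[38,-6,168] → ·
    (4,4)@(9, 9): e=[26,38,136] → #
    (5,4)@(11, 9): e=[54,2,144] → #
    (6,4)@(13, 9): e=[82,-34,152] → ·
    (3,5)@(7, 11): e=[14,82,104] → #
    (6,5)@(13, 11): e=[98,-26,128] → ·
    (2,6)@(5, 13): e=[2,126,72] → #
    (6,6)@(13, 13): e=[114,-18,104] → ·
    (2,7)@(5, 15): e=[18,134,48] → #
    (6,7)@(13, 15): e=[130,-10,80] → ·
    (1,8)@(3, 17): e=[6,178,16] → #
    (2,9)@(5, 19): e=[50,150,0] → #  [on edge]
    (5,10)@(11, 21): e=[150,50,0] → #  [on edge]
  covered (26 px):
    · · · · · · · · ·
    · · · · · · · · ·
    · · · · · · · · ·
    · · · · # · · · ·
    · · · · # # · · ·
    · · · # # # · · ·
    · · # # # # · · ·
    · · # # # # · · ·
    · # # # # # · · ·
    · · # # # # # · ·
    · · · · · # # · ·
T2:
  2·area = 36
  edge (0, 18)→(14, 2): d=(14,-16) inclusive
  edge (14, 2)→(4, 16): d=(-10,14) inclusive
  edge (4, 16)→(0, 18): d=(-4,2) inclusive
    (4,4)@(9, 9): e=[18,0,18] → #  [on edge]
    (5,4)@(11, 9): e=[50,-28,14] → ·
    (3,5)@(7, 11): e=[14,8,14] → #
    (4,5)@(9, 11): e=[46,-20,10] → ·
    (2,6)@(5, 13): e=[10,16,10] → #
    (3,6)@(7, 13): e=[42,-12,6] → ·
    (1,7)@(3, 15): e=[6,24,6] → #
    (2,7)@(5, 15): e=[38,-4,2] → ·
    (0,8)@(1, 17): e=[2,32,2] → #
    (1,8)@(3, 17): e=[34,4,-2] → ·
    (0,9)@(1, 19): e=[30,12,-6] → ·
  covered (5 px):
    · · · · · · · · ·
    · · · · · · · · ·
    · · · · · · · · ·
    · · · · · · · · ·
    · · · · # · · · ·
    · · · # · · · · ·
    · · # · · · · · ·
    · # · · · · · · ·
    # · · · · · · · ·
    · · · · · · · · ·
    · · · · · · · · ·
T3:
  2·area = 112  (B↔C swapped to make it positive)
  edge (15, 20)→(2, 12): d=(-13,-8) inclusive
  edge (2, 12)→(16, 12): d=(14,0) inclusive
  edge (16, 12)→(15, 20): d=(-1,8) inclusive
    (2,6)@(5, 13): e=[11,14,87] → #
    (3,6)@(7, 13): e=[27,14,71] → #
    (4,6)@(9, 13): e=[43,14,55] → #
    (5,6)@(11, 13): e=[59,14,39] → #
    (6,6)@(13, 13): e=[75,14,23] → #
    (7,6)@(15, 13): e=[91,14,7] → #
    (8,6)@(17, 13): e=[107,14,-9] → ·
    (2,7)@(5, 15): e=[-15,42,85] → ·
    (3,7)@(7, 15): e=[1,42,69] → #
    (8,7)@(17, 15): e=[81,42,-11] → ·
    (3,8)@(7, 17): e=[-25,70,67] → ·
    (4,8)@(9, 17): e=[-9,70,51] → ·
  covered (15 px):
    · · · · · · · · ·
    · · · · · · · · ·
    · · · · · · · · ·
    · · · · · · · · ·
    · · · · · · · · ·
    · · · · · · · · ·
    · · # # # # # # ·
    · · · # # # # # ·
    · · · · · # # # ·
    · · · · · · · # ·
    · · · · · · · · ·

Final: 48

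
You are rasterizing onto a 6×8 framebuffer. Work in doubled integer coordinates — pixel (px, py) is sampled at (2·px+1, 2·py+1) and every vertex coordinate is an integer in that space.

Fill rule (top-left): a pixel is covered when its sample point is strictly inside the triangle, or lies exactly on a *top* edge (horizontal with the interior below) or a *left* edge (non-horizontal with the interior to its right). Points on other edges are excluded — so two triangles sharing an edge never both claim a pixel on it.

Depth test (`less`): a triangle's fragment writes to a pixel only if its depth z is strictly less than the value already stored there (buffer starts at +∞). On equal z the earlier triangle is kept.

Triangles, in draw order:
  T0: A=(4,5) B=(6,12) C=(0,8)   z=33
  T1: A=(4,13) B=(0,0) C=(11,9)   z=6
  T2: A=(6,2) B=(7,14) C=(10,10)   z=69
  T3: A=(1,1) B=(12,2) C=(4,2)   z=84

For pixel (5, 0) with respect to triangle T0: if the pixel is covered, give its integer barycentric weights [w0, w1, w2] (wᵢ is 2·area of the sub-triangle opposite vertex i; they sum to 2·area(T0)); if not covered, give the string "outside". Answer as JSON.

T0:
  2·area = 34
  edge (4, 5)→(6, 12): d=(2,7) right/bottom  bias=-1
  edge (6, 12)→(0, 8): d=(-6,-4) top-left  bias=+0
  edge (0, 8)→(4, 5): d=(4,-3) top-left  bias=+0
    (1,3)@(3, 7): e=[11,18,5] → █
    (2,3)@(5, 7): e=[-3,26,11] → ·
    (1,4)@(3, 9): e=[15,6,13] → █
    (2,4)@(5, 9): e=[1,14,19] → █
    (3,4)@(7, 9): e=[-13,22,25] → ·
    (1,5)@(3, 11): e=[19,-6,21] → ·
    (2,5)@(5, 11): e=[5,2,27] → █
    (3,5)@(7, 11): e=[-9,10,33] → ·
    (2,6)@(5, 13): e=[9,-10,35] → ·
  covered (4 px):
    · · · · · ·
    · · · · · ·
    · · · · · ·
    · █ · · · ·
    · █ █ · · ·
    · · █ · · ·
    · · · · · ·
    · · · · · ·
T1:
  2·area = 107
  edge (4, 13)→(0, 0): d=(-4,-13) top-left  bias=+0
  edge (0, 0)→(11, 9): d=(11,9) right/bottom  bias=-1
  edge (11, 9)→(4, 13): d=(-7,4) right/bottom  bias=-1
    (0,0)@(1, 1): e=[9,2,96] → █
    (1,0)@(3, 1): e=[35,-16,88] → ·
    (0,1)@(1, 3): e=[1,24,82] → █
    (1,1)@(3, 3): e=[27,6,74] → █
    (2,1)@(5, 3): e=[53,-12,66] → ·
    (0,2)@(1, 5): e=[-7,46,68] → ·
    (1,2)@(3, 5): e=[19,28,60] → █
    (2,2)@(5, 5): e=[45,10,52] → █
    (3,2)@(7, 5): e=[71,-8,44] → ·
    (1,3)@(3, 7): e=[11,50,46] → █
    (3,3)@(7, 7): e=[63,14,30] → █
    (4,3)@(9, 7): e=[89,-4,22] → ·
    (5,4)@(11, 9): e=[107,0,0] → ·  [on edge]
  covered (14 px):
    █ · · · · ·
    █ █ · · · ·
    · █ █ · · ·
    · █ █ █ · ·
    · █ █ █ █ ·
    · · █ █ · ·
    · · · · · ·
    · · · · · ·
T2:
  2·area = 40  (B↔C swapped to make it positive)
  edge (6, 2)→(10, 10): d=(4,8) right/bottom  bias=-1
  edge (10, 10)→(7, 14): d=(-3,4) right/bottom  bias=-1
  edge (7, 14)→(6, 2): d=(-1,-12) top-left  bias=+0
    (3,2)@(7, 5): e=[4,27,9] → █
    (4,2)@(9, 5): e=[-12,19,33] → ·
    (3,3)@(7, 7): e=[12,21,7] → █
    (4,3)@(9, 7): e=[-4,13,31] → ·
    (3,4)@(7, 9): e=[20,15,5] → █
    (4,4)@(9, 9): e=[4,7,29] → █
    (5,4)@(11, 9): e=[-12,-1,53] → ·
    (3,5)@(7, 11): e=[28,9,3] → █
    (5,5)@(11, 11): e=[-4,-7,51] → ·
    (3,6)@(7, 13): e=[36,3,1] → █
    (4,6)@(9, 13): e=[20,-5,25] → ·
    (3,7)@(7, 15): e=[44,-3,-1] → ·
  covered (7 px):
    · · · · · ·
    · · · · · ·
    · · · █ · ·
    · · · █ · ·
    · · · █ █ ·
    · · · █ █ ·
    · · · █ · ·
    · · · · · ·
T3:
  2·area = 8
  edge (1, 1)→(12, 2): d=(11,1) right/bottom  bias=-1
  edge (12, 2)→(4, 2): d=(-8,0) right/bottom  bias=-1
  edge (4, 2)→(1, 1): d=(-3,-1) top-left  bias=+0
    (0,0)@(1, 1): e=[0,8,0] → ·  [on edge]
    (3,1)@(7, 3): e=[16,-8,0] → ·  [on edge]
  covered (0 px):
    · · · · · ·
    · · · · · ·
    · · · · · ·
    · · · · · ·
    · · · · · ·
    · · · · · ·
    · · · · · ·
    · · · · · ·

Answer: "outside"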